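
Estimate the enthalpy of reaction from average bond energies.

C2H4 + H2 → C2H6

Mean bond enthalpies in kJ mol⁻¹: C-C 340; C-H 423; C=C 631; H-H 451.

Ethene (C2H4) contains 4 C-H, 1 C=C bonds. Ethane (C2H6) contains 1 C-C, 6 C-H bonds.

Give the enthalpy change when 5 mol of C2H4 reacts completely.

Bonds broken (reactants):
  C-H: 4 × 423 = 1692
  C=C: 1 × 631 = 631
  H-H: 1 × 451 = 451
  Σ(broken) = 2774 kJ
Bonds formed (products):
  C-C: 1 × 340 = 340
  C-H: 6 × 423 = 2538
  Σ(formed) = 2878 kJ
ΔH = Σ(broken) − Σ(formed) = 2774 − 2878 = −104 kJ
For 5× the reaction as written: 5 × (−104) = −520 kJ

ΔH = −520 kJ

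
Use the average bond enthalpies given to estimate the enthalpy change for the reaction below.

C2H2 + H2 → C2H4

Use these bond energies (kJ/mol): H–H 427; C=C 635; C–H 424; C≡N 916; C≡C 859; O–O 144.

Bonds broken (reactants):
  C≡C: 1 × 859 = 859
  C–H: 2 × 424 = 848
  H–H: 1 × 427 = 427
  Σ(broken) = 2134 kJ
Bonds formed (products):
  C–H: 4 × 424 = 1696
  C=C: 1 × 635 = 635
  Σ(formed) = 2331 kJ
ΔH = Σ(broken) − Σ(formed) = 2134 − 2331 = −197 kJ

ΔH ≈ −197 kJ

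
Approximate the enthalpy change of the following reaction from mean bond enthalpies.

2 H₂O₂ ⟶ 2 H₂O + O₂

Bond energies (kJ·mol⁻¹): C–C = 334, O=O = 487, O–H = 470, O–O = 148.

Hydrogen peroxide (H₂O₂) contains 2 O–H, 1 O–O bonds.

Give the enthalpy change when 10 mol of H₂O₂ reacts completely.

ΔH = −955 kJ

Bonds broken (reactants):
  O–H: 4 × 470 = 1880
  O–O: 2 × 148 = 296
  Σ(broken) = 2176 kJ
Bonds formed (products):
  O–H: 4 × 470 = 1880
  O=O: 1 × 487 = 487
  Σ(formed) = 2367 kJ
ΔH = Σ(broken) − Σ(formed) = 2176 − 2367 = −191 kJ
For 5× the reaction as written: 5 × (−191) = −955 kJ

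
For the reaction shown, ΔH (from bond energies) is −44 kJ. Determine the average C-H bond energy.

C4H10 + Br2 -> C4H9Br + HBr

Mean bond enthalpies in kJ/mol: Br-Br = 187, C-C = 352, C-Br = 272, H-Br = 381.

D(C-H) ≈ 422 kJ/mol

Let D be the C-H bond energy.
Σ(broken) = 1×187 + 3×352 + 10×D = 1243 + 10D
Σ(formed) = 1×272 + 3×352 + 9×D + 1×381 = 1709 + 9D
ΔH = Σ(broken) − Σ(formed) = (1243 + 10D) − (1709 + 9D) = −466 + D
Setting this equal to −44 kJ gives D = 422 kJ/mol.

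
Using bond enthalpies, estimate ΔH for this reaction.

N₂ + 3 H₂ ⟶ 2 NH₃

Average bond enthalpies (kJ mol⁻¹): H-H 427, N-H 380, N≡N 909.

ΔH ≈ −90 kJ

Bonds broken (reactants):
  H-H: 3 × 427 = 1281
  N≡N: 1 × 909 = 909
  Σ(broken) = 2190 kJ
Bonds formed (products):
  N-H: 6 × 380 = 2280
  Σ(formed) = 2280 kJ
ΔH = Σ(broken) − Σ(formed) = 2190 − 2280 = −90 kJ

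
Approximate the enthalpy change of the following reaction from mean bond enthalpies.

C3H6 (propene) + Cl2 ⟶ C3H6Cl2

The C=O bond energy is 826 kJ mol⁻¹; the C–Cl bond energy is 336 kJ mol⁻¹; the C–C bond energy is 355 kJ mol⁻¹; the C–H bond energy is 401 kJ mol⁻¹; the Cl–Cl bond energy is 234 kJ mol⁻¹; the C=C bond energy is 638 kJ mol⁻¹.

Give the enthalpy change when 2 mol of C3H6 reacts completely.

ΔH = −310 kJ

Bonds broken (reactants):
  C–C: 1 × 355 = 355
  C–H: 6 × 401 = 2406
  C=C: 1 × 638 = 638
  Cl–Cl: 1 × 234 = 234
  Σ(broken) = 3633 kJ
Bonds formed (products):
  C–C: 2 × 355 = 710
  C–Cl: 2 × 336 = 672
  C–H: 6 × 401 = 2406
  Σ(formed) = 3788 kJ
ΔH = Σ(broken) − Σ(formed) = 3633 − 3788 = −155 kJ
For 2× the reaction as written: 2 × (−155) = −310 kJ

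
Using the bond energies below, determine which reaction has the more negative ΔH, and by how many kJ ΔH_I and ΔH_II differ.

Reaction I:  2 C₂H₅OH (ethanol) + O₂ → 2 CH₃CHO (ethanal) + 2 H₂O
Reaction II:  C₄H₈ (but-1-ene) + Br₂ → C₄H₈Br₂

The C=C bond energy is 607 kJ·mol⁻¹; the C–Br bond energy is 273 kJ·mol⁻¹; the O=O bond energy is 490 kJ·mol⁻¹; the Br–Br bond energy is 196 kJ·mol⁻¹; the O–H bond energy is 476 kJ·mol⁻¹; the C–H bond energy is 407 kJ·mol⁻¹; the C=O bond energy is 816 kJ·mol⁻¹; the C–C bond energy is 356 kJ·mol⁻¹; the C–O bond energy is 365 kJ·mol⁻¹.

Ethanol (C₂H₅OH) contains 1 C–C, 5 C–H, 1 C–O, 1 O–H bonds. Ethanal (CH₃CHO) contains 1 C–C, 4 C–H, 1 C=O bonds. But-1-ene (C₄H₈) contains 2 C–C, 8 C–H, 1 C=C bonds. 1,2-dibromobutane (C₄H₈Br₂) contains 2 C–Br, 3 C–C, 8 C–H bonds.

Reaction I, by 451 kJ

Reaction I:
  Bonds broken (reactants):
    C–C: 2 × 356 = 712
    C–H: 10 × 407 = 4070
    C–O: 2 × 365 = 730
    O–H: 2 × 476 = 952
    O=O: 1 × 490 = 490
    Σ(broken) = 6954 kJ
  Bonds formed (products):
    C–C: 2 × 356 = 712
    C–H: 8 × 407 = 3256
    C=O: 2 × 816 = 1632
    O–H: 4 × 476 = 1904
    Σ(formed) = 7504 kJ
  ΔH_I = 6954 − 7504 = −550 kJ
Reaction II:
  Bonds broken (reactants):
    Br–Br: 1 × 196 = 196
    C–C: 2 × 356 = 712
    C–H: 8 × 407 = 3256
    C=C: 1 × 607 = 607
    Σ(broken) = 4771 kJ
  Bonds formed (products):
    C–Br: 2 × 273 = 546
    C–C: 3 × 356 = 1068
    C–H: 8 × 407 = 3256
    Σ(formed) = 4870 kJ
  ΔH_II = 4771 − 4870 = −99 kJ
ΔH_I − ΔH_II = −451 kJ, so reaction I has the more negative ΔH; |ΔH_I − ΔH_II| = 451 kJ.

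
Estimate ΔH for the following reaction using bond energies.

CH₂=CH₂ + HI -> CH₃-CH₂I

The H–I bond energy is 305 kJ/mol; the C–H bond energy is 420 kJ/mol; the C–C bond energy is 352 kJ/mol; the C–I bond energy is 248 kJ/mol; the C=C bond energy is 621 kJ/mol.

Bonds broken (reactants):
  C–H: 4 × 420 = 1680
  C=C: 1 × 621 = 621
  H–I: 1 × 305 = 305
  Σ(broken) = 2606 kJ
Bonds formed (products):
  C–C: 1 × 352 = 352
  C–H: 5 × 420 = 2100
  C–I: 1 × 248 = 248
  Σ(formed) = 2700 kJ
ΔH = Σ(broken) − Σ(formed) = 2606 − 2700 = −94 kJ

ΔH ≈ −94 kJ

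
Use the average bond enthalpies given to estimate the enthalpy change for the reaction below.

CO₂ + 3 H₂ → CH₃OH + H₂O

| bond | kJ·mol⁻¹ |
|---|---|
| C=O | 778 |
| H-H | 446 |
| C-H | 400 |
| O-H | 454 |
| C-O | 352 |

ΔH ≈ −20 kJ

Bonds broken (reactants):
  C=O: 2 × 778 = 1556
  H-H: 3 × 446 = 1338
  Σ(broken) = 2894 kJ
Bonds formed (products):
  C-H: 3 × 400 = 1200
  C-O: 1 × 352 = 352
  O-H: 3 × 454 = 1362
  Σ(formed) = 2914 kJ
ΔH = Σ(broken) − Σ(formed) = 2894 − 2914 = −20 kJ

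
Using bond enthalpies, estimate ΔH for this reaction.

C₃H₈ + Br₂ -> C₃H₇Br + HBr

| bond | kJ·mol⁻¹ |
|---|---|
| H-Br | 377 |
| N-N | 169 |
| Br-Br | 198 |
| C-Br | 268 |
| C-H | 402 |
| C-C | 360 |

Bonds broken (reactants):
  Br-Br: 1 × 198 = 198
  C-C: 2 × 360 = 720
  C-H: 8 × 402 = 3216
  Σ(broken) = 4134 kJ
Bonds formed (products):
  C-Br: 1 × 268 = 268
  C-C: 2 × 360 = 720
  C-H: 7 × 402 = 2814
  H-Br: 1 × 377 = 377
  Σ(formed) = 4179 kJ
ΔH = Σ(broken) − Σ(formed) = 4134 − 4179 = −45 kJ

ΔH ≈ −45 kJ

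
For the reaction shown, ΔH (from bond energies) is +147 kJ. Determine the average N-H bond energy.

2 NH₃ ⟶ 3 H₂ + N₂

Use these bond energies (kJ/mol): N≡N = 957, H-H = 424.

D(N-H) ≈ 396 kJ/mol

Let D be the N-H bond energy.
Σ(broken) = 6×D = 6D
Σ(formed) = 3×424 + 1×957 = 2229
ΔH = Σ(broken) − Σ(formed) = (6D) − (2229) = −2229 + 6D
Setting this equal to +147 kJ gives 6D = 2376, so D = 396 kJ/mol.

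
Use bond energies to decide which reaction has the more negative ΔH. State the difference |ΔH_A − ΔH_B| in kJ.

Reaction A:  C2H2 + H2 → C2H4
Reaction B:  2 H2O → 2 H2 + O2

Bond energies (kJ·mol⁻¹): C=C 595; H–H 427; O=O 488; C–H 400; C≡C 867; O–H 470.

Reaction A:
  Bonds broken (reactants):
    C≡C: 1 × 867 = 867
    C–H: 2 × 400 = 800
    H–H: 1 × 427 = 427
    Σ(broken) = 2094 kJ
  Bonds formed (products):
    C–H: 4 × 400 = 1600
    C=C: 1 × 595 = 595
    Σ(formed) = 2195 kJ
  ΔH_A = 2094 − 2195 = −101 kJ
Reaction B:
  Bonds broken (reactants):
    O–H: 4 × 470 = 1880
    Σ(broken) = 1880 kJ
  Bonds formed (products):
    H–H: 2 × 427 = 854
    O=O: 1 × 488 = 488
    Σ(formed) = 1342 kJ
  ΔH_B = 1880 − 1342 = +538 kJ
ΔH_A − ΔH_B = −639 kJ, so reaction A has the more negative ΔH; |ΔH_A − ΔH_B| = 639 kJ.

Reaction A, by 639 kJ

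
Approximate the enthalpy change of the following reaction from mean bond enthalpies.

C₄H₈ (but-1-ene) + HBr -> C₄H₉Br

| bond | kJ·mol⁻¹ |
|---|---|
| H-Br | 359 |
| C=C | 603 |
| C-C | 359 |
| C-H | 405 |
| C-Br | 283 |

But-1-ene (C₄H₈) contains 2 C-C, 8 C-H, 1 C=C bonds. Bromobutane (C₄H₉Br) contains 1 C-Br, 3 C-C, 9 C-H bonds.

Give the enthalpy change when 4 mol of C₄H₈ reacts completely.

ΔH = −340 kJ

Bonds broken (reactants):
  C-C: 2 × 359 = 718
  C-H: 8 × 405 = 3240
  C=C: 1 × 603 = 603
  H-Br: 1 × 359 = 359
  Σ(broken) = 4920 kJ
Bonds formed (products):
  C-Br: 1 × 283 = 283
  C-C: 3 × 359 = 1077
  C-H: 9 × 405 = 3645
  Σ(formed) = 5005 kJ
ΔH = Σ(broken) − Σ(formed) = 4920 − 5005 = −85 kJ
For 4× the reaction as written: 4 × (−85) = −340 kJ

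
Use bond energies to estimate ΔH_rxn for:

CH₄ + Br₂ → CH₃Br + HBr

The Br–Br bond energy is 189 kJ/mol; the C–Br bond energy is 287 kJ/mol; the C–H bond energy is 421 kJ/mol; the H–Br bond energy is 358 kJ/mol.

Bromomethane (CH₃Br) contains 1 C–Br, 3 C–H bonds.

ΔH ≈ −35 kJ

Bonds broken (reactants):
  Br–Br: 1 × 189 = 189
  C–H: 4 × 421 = 1684
  Σ(broken) = 1873 kJ
Bonds formed (products):
  C–Br: 1 × 287 = 287
  C–H: 3 × 421 = 1263
  H–Br: 1 × 358 = 358
  Σ(formed) = 1908 kJ
ΔH = Σ(broken) − Σ(formed) = 1873 − 1908 = −35 kJ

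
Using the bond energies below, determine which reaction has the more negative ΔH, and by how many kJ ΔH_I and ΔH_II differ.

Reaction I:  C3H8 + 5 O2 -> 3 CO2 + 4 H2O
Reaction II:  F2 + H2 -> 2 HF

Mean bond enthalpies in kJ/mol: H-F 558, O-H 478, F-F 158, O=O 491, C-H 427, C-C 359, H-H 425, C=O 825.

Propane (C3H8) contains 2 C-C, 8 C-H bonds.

Reaction I, by 1652 kJ

Reaction I:
  Bonds broken (reactants):
    C-C: 2 × 359 = 718
    C-H: 8 × 427 = 3416
    O=O: 5 × 491 = 2455
    Σ(broken) = 6589 kJ
  Bonds formed (products):
    C=O: 6 × 825 = 4950
    O-H: 8 × 478 = 3824
    Σ(formed) = 8774 kJ
  ΔH_I = 6589 − 8774 = −2185 kJ
Reaction II:
  Bonds broken (reactants):
    F-F: 1 × 158 = 158
    H-H: 1 × 425 = 425
    Σ(broken) = 583 kJ
  Bonds formed (products):
    H-F: 2 × 558 = 1116
    Σ(formed) = 1116 kJ
  ΔH_II = 583 − 1116 = −533 kJ
ΔH_I − ΔH_II = −1652 kJ, so reaction I has the more negative ΔH; |ΔH_I − ΔH_II| = 1652 kJ.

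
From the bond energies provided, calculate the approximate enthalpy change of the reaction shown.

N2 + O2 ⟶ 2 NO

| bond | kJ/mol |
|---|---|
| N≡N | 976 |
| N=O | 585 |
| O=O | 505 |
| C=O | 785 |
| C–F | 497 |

ΔH ≈ +311 kJ

Bonds broken (reactants):
  N≡N: 1 × 976 = 976
  O=O: 1 × 505 = 505
  Σ(broken) = 1481 kJ
Bonds formed (products):
  N=O: 2 × 585 = 1170
  Σ(formed) = 1170 kJ
ΔH = Σ(broken) − Σ(formed) = 1481 − 1170 = +311 kJ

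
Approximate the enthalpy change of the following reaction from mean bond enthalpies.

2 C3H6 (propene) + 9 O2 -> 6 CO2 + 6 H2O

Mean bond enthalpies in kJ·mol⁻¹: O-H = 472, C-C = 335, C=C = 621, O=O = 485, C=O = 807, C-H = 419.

Bonds broken (reactants):
  C-C: 2 × 335 = 670
  C-H: 12 × 419 = 5028
  C=C: 2 × 621 = 1242
  O=O: 9 × 485 = 4365
  Σ(broken) = 11305 kJ
Bonds formed (products):
  C=O: 12 × 807 = 9684
  O-H: 12 × 472 = 5664
  Σ(formed) = 15348 kJ
ΔH = Σ(broken) − Σ(formed) = 11305 − 15348 = −4043 kJ

ΔH ≈ −4043 kJ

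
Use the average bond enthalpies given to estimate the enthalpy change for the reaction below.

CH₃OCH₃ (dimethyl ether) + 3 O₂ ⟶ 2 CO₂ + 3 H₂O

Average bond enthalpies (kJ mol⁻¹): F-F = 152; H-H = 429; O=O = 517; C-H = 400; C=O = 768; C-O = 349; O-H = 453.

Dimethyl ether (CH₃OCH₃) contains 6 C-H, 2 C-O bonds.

Bonds broken (reactants):
  C-H: 6 × 400 = 2400
  C-O: 2 × 349 = 698
  O=O: 3 × 517 = 1551
  Σ(broken) = 4649 kJ
Bonds formed (products):
  C=O: 4 × 768 = 3072
  O-H: 6 × 453 = 2718
  Σ(formed) = 5790 kJ
ΔH = Σ(broken) − Σ(formed) = 4649 − 5790 = −1141 kJ

ΔH ≈ −1141 kJ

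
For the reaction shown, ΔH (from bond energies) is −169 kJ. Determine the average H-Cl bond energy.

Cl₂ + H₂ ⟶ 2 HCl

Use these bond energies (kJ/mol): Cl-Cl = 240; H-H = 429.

Let D be the H-Cl bond energy.
Σ(broken) = 1×240 + 1×429 = 669
Σ(formed) = 2×D = 2D
ΔH = Σ(broken) − Σ(formed) = (669) − (2D) = +669 − 2D
Setting this equal to −169 kJ gives 2D = 838, so D = 419 kJ/mol.

D(H-Cl) ≈ 419 kJ/mol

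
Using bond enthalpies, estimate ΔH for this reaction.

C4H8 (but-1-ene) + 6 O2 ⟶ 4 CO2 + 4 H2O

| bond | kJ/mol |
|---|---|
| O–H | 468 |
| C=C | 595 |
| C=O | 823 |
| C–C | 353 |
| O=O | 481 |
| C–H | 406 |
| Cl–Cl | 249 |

ΔH ≈ −2893 kJ

Bonds broken (reactants):
  C–C: 2 × 353 = 706
  C–H: 8 × 406 = 3248
  C=C: 1 × 595 = 595
  O=O: 6 × 481 = 2886
  Σ(broken) = 7435 kJ
Bonds formed (products):
  C=O: 8 × 823 = 6584
  O–H: 8 × 468 = 3744
  Σ(formed) = 10328 kJ
ΔH = Σ(broken) − Σ(formed) = 7435 − 10328 = −2893 kJ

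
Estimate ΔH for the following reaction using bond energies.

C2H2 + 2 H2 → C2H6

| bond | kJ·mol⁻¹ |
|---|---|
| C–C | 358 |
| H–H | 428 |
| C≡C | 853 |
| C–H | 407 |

ΔH ≈ −277 kJ

Bonds broken (reactants):
  C≡C: 1 × 853 = 853
  C–H: 2 × 407 = 814
  H–H: 2 × 428 = 856
  Σ(broken) = 2523 kJ
Bonds formed (products):
  C–C: 1 × 358 = 358
  C–H: 6 × 407 = 2442
  Σ(formed) = 2800 kJ
ΔH = Σ(broken) − Σ(formed) = 2523 − 2800 = −277 kJ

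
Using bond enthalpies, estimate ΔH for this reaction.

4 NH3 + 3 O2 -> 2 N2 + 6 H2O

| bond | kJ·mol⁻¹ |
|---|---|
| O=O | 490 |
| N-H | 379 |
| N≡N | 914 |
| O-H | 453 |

ΔH ≈ −1246 kJ

Bonds broken (reactants):
  N-H: 12 × 379 = 4548
  O=O: 3 × 490 = 1470
  Σ(broken) = 6018 kJ
Bonds formed (products):
  N≡N: 2 × 914 = 1828
  O-H: 12 × 453 = 5436
  Σ(formed) = 7264 kJ
ΔH = Σ(broken) − Σ(formed) = 6018 − 7264 = −1246 kJ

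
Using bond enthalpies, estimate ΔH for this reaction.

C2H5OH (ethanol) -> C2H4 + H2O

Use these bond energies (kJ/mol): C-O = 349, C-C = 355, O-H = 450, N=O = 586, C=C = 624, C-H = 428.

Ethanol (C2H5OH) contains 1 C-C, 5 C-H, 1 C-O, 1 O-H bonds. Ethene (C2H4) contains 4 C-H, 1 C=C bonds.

Bonds broken (reactants):
  C-C: 1 × 355 = 355
  C-H: 5 × 428 = 2140
  C-O: 1 × 349 = 349
  O-H: 1 × 450 = 450
  Σ(broken) = 3294 kJ
Bonds formed (products):
  C-H: 4 × 428 = 1712
  C=C: 1 × 624 = 624
  O-H: 2 × 450 = 900
  Σ(formed) = 3236 kJ
ΔH = Σ(broken) − Σ(formed) = 3294 − 3236 = +58 kJ

ΔH ≈ +58 kJ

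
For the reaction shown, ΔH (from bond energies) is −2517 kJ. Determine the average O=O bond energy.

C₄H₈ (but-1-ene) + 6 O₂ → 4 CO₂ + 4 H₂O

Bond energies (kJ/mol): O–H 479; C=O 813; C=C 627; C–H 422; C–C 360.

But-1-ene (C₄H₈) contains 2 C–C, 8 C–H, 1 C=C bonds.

D(O=O) ≈ 516 kJ/mol

Let D be the O=O bond energy.
Σ(broken) = 2×360 + 8×422 + 1×627 + 6×D = 4723 + 6D
Σ(formed) = 8×813 + 8×479 = 10336
ΔH = Σ(broken) − Σ(formed) = (4723 + 6D) − (10336) = −5613 + 6D
Setting this equal to −2517 kJ gives 6D = 3096, so D = 516 kJ/mol.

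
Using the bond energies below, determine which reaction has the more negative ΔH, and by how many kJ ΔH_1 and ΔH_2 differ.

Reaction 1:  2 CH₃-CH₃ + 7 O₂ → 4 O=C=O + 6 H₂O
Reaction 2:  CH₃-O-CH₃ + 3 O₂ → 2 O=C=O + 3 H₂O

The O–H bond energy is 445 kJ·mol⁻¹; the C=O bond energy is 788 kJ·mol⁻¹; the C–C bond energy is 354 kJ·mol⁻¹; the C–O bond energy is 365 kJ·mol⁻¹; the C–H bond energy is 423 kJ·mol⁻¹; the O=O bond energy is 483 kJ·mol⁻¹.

Reaction 1:
  Bonds broken (reactants):
    C–C: 2 × 354 = 708
    C–H: 12 × 423 = 5076
    O=O: 7 × 483 = 3381
    Σ(broken) = 9165 kJ
  Bonds formed (products):
    C=O: 8 × 788 = 6304
    O–H: 12 × 445 = 5340
    Σ(formed) = 11644 kJ
  ΔH_1 = 9165 − 11644 = −2479 kJ
Reaction 2:
  Bonds broken (reactants):
    C–H: 6 × 423 = 2538
    C–O: 2 × 365 = 730
    O=O: 3 × 483 = 1449
    Σ(broken) = 4717 kJ
  Bonds formed (products):
    C=O: 4 × 788 = 3152
    O–H: 6 × 445 = 2670
    Σ(formed) = 5822 kJ
  ΔH_2 = 4717 − 5822 = −1105 kJ
ΔH_1 − ΔH_2 = −1374 kJ, so reaction 1 has the more negative ΔH; |ΔH_1 − ΔH_2| = 1374 kJ.

Reaction 1, by 1374 kJ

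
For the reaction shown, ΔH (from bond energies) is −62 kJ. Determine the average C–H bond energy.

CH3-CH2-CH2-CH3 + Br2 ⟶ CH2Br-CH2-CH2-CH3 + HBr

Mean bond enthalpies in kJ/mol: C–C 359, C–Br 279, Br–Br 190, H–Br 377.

Let D be the C–H bond energy.
Σ(broken) = 1×190 + 3×359 + 10×D = 1267 + 10D
Σ(formed) = 1×279 + 3×359 + 9×D + 1×377 = 1733 + 9D
ΔH = Σ(broken) − Σ(formed) = (1267 + 10D) − (1733 + 9D) = −466 + D
Setting this equal to −62 kJ gives D = 404 kJ/mol.

D(C–H) ≈ 404 kJ/mol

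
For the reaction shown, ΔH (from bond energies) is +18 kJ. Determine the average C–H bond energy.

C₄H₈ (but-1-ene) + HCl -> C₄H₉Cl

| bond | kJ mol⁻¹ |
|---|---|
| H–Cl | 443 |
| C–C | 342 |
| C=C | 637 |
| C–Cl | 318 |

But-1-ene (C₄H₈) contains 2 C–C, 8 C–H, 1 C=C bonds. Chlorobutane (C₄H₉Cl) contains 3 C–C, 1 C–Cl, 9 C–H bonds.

Let D be the C–H bond energy.
Σ(broken) = 2×342 + 8×D + 1×637 + 1×443 = 1764 + 8D
Σ(formed) = 3×342 + 1×318 + 9×D = 1344 + 9D
ΔH = Σ(broken) − Σ(formed) = (1764 + 8D) − (1344 + 9D) = +420 − D
Setting this equal to +18 kJ gives D = 402 kJ/mol.

D(C–H) ≈ 402 kJ/mol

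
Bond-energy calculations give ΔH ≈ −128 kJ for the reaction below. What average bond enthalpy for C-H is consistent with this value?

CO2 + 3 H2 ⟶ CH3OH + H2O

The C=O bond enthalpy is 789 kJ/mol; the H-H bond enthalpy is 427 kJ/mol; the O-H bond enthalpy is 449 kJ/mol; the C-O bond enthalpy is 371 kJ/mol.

D(C-H) ≈ 423 kJ/mol

Let D be the C-H bond energy.
Σ(broken) = 2×789 + 3×427 = 2859
Σ(formed) = 3×D + 1×371 + 3×449 = 1718 + 3D
ΔH = Σ(broken) − Σ(formed) = (2859) − (1718 + 3D) = +1141 − 3D
Setting this equal to −128 kJ gives 3D = 1269, so D = 423 kJ/mol.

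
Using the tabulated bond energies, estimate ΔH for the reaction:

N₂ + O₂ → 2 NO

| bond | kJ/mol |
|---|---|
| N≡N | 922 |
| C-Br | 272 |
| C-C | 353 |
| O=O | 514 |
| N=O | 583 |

Bonds broken (reactants):
  N≡N: 1 × 922 = 922
  O=O: 1 × 514 = 514
  Σ(broken) = 1436 kJ
Bonds formed (products):
  N=O: 2 × 583 = 1166
  Σ(formed) = 1166 kJ
ΔH = Σ(broken) − Σ(formed) = 1436 − 1166 = +270 kJ

ΔH ≈ +270 kJ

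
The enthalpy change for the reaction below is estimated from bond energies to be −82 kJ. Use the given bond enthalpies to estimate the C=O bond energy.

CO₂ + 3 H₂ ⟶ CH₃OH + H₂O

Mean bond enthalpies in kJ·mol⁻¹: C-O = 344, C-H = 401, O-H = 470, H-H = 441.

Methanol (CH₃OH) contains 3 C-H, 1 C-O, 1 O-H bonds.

Let D be the C=O bond energy.
Σ(broken) = 2×D + 3×441 = 1323 + 2D
Σ(formed) = 3×401 + 1×344 + 3×470 = 2957
ΔH = Σ(broken) − Σ(formed) = (1323 + 2D) − (2957) = −1634 + 2D
Setting this equal to −82 kJ gives 2D = 1552, so D = 776 kJ/mol.

D(C=O) ≈ 776 kJ/mol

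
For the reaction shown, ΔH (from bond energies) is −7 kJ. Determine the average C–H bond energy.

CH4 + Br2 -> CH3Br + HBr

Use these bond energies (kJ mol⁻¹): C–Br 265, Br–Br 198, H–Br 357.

Let D be the C–H bond energy.
Σ(broken) = 1×198 + 4×D = 198 + 4D
Σ(formed) = 1×265 + 3×D + 1×357 = 622 + 3D
ΔH = Σ(broken) − Σ(formed) = (198 + 4D) − (622 + 3D) = −424 + D
Setting this equal to −7 kJ gives D = 417 kJ/mol.

D(C–H) ≈ 417 kJ/mol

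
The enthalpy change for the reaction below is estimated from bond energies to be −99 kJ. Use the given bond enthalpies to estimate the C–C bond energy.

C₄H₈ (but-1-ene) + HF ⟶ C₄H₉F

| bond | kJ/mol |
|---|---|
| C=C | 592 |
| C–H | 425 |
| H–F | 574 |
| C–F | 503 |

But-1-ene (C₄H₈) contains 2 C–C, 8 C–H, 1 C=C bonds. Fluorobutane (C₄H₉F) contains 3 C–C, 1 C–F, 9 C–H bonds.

D(C–C) ≈ 337 kJ/mol

Let D be the C–C bond energy.
Σ(broken) = 2×D + 8×425 + 1×592 + 1×574 = 4566 + 2D
Σ(formed) = 3×D + 1×503 + 9×425 = 4328 + 3D
ΔH = Σ(broken) − Σ(formed) = (4566 + 2D) − (4328 + 3D) = +238 − D
Setting this equal to −99 kJ gives D = 337 kJ/mol.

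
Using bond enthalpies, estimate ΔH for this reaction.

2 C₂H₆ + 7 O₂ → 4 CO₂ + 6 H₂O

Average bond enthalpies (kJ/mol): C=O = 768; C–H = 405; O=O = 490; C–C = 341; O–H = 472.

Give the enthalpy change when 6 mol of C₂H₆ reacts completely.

Bonds broken (reactants):
  C–C: 2 × 341 = 682
  C–H: 12 × 405 = 4860
  O=O: 7 × 490 = 3430
  Σ(broken) = 8972 kJ
Bonds formed (products):
  C=O: 8 × 768 = 6144
  O–H: 12 × 472 = 5664
  Σ(formed) = 11808 kJ
ΔH = Σ(broken) − Σ(formed) = 8972 − 11808 = −2836 kJ
For 3× the reaction as written: 3 × (−2836) = −8508 kJ

ΔH = −8508 kJ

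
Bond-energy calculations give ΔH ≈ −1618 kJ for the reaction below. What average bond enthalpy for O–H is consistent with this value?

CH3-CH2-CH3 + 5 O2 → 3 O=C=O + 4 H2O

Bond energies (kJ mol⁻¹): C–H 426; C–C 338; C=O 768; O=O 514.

D(O–H) ≈ 458 kJ/mol

Let D be the O–H bond energy.
Σ(broken) = 2×338 + 8×426 + 5×514 = 6654
Σ(formed) = 6×768 + 8×D = 4608 + 8D
ΔH = Σ(broken) − Σ(formed) = (6654) − (4608 + 8D) = +2046 − 8D
Setting this equal to −1618 kJ gives 8D = 3664, so D = 458 kJ/mol.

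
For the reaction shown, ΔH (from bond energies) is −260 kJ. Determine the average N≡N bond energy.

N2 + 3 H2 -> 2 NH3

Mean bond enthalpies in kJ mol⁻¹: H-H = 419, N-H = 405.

D(N≡N) ≈ 913 kJ/mol

Let D be the N≡N bond energy.
Σ(broken) = 3×419 + 1×D = 1257 + D
Σ(formed) = 6×405 = 2430
ΔH = Σ(broken) − Σ(formed) = (1257 + D) − (2430) = −1173 + D
Setting this equal to −260 kJ gives D = 913 kJ/mol.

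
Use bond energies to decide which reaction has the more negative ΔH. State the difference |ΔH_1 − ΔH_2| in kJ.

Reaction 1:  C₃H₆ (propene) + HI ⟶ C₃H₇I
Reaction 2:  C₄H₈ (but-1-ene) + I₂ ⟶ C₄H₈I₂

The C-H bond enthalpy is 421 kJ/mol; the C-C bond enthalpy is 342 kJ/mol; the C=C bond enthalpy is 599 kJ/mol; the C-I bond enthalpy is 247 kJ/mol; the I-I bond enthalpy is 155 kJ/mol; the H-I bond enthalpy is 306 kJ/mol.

Reaction 1:
  Bonds broken (reactants):
    C-C: 1 × 342 = 342
    C-H: 6 × 421 = 2526
    C=C: 1 × 599 = 599
    H-I: 1 × 306 = 306
    Σ(broken) = 3773 kJ
  Bonds formed (products):
    C-C: 2 × 342 = 684
    C-H: 7 × 421 = 2947
    C-I: 1 × 247 = 247
    Σ(formed) = 3878 kJ
  ΔH_1 = 3773 − 3878 = −105 kJ
Reaction 2:
  Bonds broken (reactants):
    C-C: 2 × 342 = 684
    C-H: 8 × 421 = 3368
    C=C: 1 × 599 = 599
    I-I: 1 × 155 = 155
    Σ(broken) = 4806 kJ
  Bonds formed (products):
    C-C: 3 × 342 = 1026
    C-H: 8 × 421 = 3368
    C-I: 2 × 247 = 494
    Σ(formed) = 4888 kJ
  ΔH_2 = 4806 − 4888 = −82 kJ
ΔH_1 − ΔH_2 = −23 kJ, so reaction 1 has the more negative ΔH; |ΔH_1 − ΔH_2| = 23 kJ.

Reaction 1, by 23 kJ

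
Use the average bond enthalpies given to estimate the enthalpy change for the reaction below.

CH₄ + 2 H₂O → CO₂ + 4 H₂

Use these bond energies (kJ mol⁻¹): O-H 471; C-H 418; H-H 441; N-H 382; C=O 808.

Bonds broken (reactants):
  C-H: 4 × 418 = 1672
  O-H: 4 × 471 = 1884
  Σ(broken) = 3556 kJ
Bonds formed (products):
  C=O: 2 × 808 = 1616
  H-H: 4 × 441 = 1764
  Σ(formed) = 3380 kJ
ΔH = Σ(broken) − Σ(formed) = 3556 − 3380 = +176 kJ

ΔH ≈ +176 kJ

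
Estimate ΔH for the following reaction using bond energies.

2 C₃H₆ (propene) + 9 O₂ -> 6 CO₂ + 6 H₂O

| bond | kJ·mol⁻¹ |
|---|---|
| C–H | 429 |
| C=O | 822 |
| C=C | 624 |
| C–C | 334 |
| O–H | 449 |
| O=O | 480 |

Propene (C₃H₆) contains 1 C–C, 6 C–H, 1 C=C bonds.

Bonds broken (reactants):
  C–C: 2 × 334 = 668
  C–H: 12 × 429 = 5148
  C=C: 2 × 624 = 1248
  O=O: 9 × 480 = 4320
  Σ(broken) = 11384 kJ
Bonds formed (products):
  C=O: 12 × 822 = 9864
  O–H: 12 × 449 = 5388
  Σ(formed) = 15252 kJ
ΔH = Σ(broken) − Σ(formed) = 11384 − 15252 = −3868 kJ

ΔH ≈ −3868 kJ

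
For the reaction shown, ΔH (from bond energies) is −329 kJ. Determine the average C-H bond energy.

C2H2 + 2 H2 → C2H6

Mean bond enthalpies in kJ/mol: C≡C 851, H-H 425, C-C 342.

D(C-H) ≈ 422 kJ/mol

Let D be the C-H bond energy.
Σ(broken) = 1×851 + 2×D + 2×425 = 1701 + 2D
Σ(formed) = 1×342 + 6×D = 342 + 6D
ΔH = Σ(broken) − Σ(formed) = (1701 + 2D) − (342 + 6D) = +1359 − 4D
Setting this equal to −329 kJ gives 4D = 1688, so D = 422 kJ/mol.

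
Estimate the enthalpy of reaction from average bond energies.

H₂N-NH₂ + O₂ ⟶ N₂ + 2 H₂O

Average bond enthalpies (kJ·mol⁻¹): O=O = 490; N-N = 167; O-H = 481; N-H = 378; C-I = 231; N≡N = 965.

Bonds broken (reactants):
  N-H: 4 × 378 = 1512
  N-N: 1 × 167 = 167
  O=O: 1 × 490 = 490
  Σ(broken) = 2169 kJ
Bonds formed (products):
  N≡N: 1 × 965 = 965
  O-H: 4 × 481 = 1924
  Σ(formed) = 2889 kJ
ΔH = Σ(broken) − Σ(formed) = 2169 − 2889 = −720 kJ

ΔH ≈ −720 kJ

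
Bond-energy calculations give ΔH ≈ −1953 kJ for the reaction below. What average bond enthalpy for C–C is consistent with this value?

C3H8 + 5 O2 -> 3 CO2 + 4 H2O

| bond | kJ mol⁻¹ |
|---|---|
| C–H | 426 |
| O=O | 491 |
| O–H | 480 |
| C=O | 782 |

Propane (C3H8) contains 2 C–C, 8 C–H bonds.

D(C–C) ≈ 358 kJ/mol

Let D be the C–C bond energy.
Σ(broken) = 2×D + 8×426 + 5×491 = 5863 + 2D
Σ(formed) = 6×782 + 8×480 = 8532
ΔH = Σ(broken) − Σ(formed) = (5863 + 2D) − (8532) = −2669 + 2D
Setting this equal to −1953 kJ gives 2D = 716, so D = 358 kJ/mol.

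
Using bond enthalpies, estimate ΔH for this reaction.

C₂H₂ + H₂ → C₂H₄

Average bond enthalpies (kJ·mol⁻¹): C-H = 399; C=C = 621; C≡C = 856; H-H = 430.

Bonds broken (reactants):
  C≡C: 1 × 856 = 856
  C-H: 2 × 399 = 798
  H-H: 1 × 430 = 430
  Σ(broken) = 2084 kJ
Bonds formed (products):
  C-H: 4 × 399 = 1596
  C=C: 1 × 621 = 621
  Σ(formed) = 2217 kJ
ΔH = Σ(broken) − Σ(formed) = 2084 − 2217 = −133 kJ

ΔH ≈ −133 kJ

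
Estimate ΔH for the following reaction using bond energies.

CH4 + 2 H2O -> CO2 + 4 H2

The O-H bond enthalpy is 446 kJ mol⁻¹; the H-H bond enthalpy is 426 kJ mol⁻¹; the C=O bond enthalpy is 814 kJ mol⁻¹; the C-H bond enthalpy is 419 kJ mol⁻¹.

ΔH ≈ +128 kJ

Bonds broken (reactants):
  C-H: 4 × 419 = 1676
  O-H: 4 × 446 = 1784
  Σ(broken) = 3460 kJ
Bonds formed (products):
  C=O: 2 × 814 = 1628
  H-H: 4 × 426 = 1704
  Σ(formed) = 3332 kJ
ΔH = Σ(broken) − Σ(formed) = 3460 − 3332 = +128 kJ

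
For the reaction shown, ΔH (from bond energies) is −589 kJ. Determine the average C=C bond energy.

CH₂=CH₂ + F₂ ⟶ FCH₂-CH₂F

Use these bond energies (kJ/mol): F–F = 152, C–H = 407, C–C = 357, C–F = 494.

D(C=C) ≈ 604 kJ/mol

Let D be the C=C bond energy.
Σ(broken) = 4×407 + 1×D + 1×152 = 1780 + D
Σ(formed) = 1×357 + 2×494 + 4×407 = 2973
ΔH = Σ(broken) − Σ(formed) = (1780 + D) − (2973) = −1193 + D
Setting this equal to −589 kJ gives D = 604 kJ/mol.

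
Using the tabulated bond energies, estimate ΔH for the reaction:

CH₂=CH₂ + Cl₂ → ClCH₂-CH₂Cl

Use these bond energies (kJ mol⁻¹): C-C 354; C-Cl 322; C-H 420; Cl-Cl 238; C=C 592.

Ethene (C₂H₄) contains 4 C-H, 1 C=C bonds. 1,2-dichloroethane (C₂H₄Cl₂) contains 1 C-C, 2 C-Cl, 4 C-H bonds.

ΔH ≈ −168 kJ

Bonds broken (reactants):
  C-H: 4 × 420 = 1680
  C=C: 1 × 592 = 592
  Cl-Cl: 1 × 238 = 238
  Σ(broken) = 2510 kJ
Bonds formed (products):
  C-C: 1 × 354 = 354
  C-Cl: 2 × 322 = 644
  C-H: 4 × 420 = 1680
  Σ(formed) = 2678 kJ
ΔH = Σ(broken) − Σ(formed) = 2510 − 2678 = −168 kJ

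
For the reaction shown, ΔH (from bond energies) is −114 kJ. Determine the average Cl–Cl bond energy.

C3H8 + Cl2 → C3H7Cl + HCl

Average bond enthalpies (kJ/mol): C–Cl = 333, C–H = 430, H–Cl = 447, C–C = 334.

D(Cl–Cl) ≈ 236 kJ/mol

Let D be the Cl–Cl bond energy.
Σ(broken) = 2×334 + 8×430 + 1×D = 4108 + D
Σ(formed) = 2×334 + 1×333 + 7×430 + 1×447 = 4458
ΔH = Σ(broken) − Σ(formed) = (4108 + D) − (4458) = −350 + D
Setting this equal to −114 kJ gives D = 236 kJ/mol.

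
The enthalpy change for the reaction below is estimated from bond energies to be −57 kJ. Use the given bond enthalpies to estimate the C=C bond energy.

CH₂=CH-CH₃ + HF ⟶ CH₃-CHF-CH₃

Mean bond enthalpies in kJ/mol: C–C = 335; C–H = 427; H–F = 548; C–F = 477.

Let D be the C=C bond energy.
Σ(broken) = 1×335 + 6×427 + 1×D + 1×548 = 3445 + D
Σ(formed) = 2×335 + 1×477 + 7×427 = 4136
ΔH = Σ(broken) − Σ(formed) = (3445 + D) − (4136) = −691 + D
Setting this equal to −57 kJ gives D = 634 kJ/mol.

D(C=C) ≈ 634 kJ/mol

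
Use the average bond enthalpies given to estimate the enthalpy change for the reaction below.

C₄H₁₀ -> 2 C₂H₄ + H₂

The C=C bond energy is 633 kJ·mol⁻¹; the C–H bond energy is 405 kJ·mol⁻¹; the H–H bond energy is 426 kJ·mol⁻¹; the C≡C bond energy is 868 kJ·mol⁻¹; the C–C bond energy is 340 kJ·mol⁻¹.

ΔH ≈ +138 kJ

Bonds broken (reactants):
  C–C: 3 × 340 = 1020
  C–H: 10 × 405 = 4050
  Σ(broken) = 5070 kJ
Bonds formed (products):
  C–H: 8 × 405 = 3240
  C=C: 2 × 633 = 1266
  H–H: 1 × 426 = 426
  Σ(formed) = 4932 kJ
ΔH = Σ(broken) − Σ(formed) = 5070 − 4932 = +138 kJ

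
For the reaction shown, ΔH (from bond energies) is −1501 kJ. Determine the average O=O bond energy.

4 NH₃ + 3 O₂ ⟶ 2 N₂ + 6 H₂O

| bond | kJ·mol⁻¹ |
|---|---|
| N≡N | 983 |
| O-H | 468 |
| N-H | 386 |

D(O=O) ≈ 483 kJ/mol

Let D be the O=O bond energy.
Σ(broken) = 12×386 + 3×D = 4632 + 3D
Σ(formed) = 2×983 + 12×468 = 7582
ΔH = Σ(broken) − Σ(formed) = (4632 + 3D) − (7582) = −2950 + 3D
Setting this equal to −1501 kJ gives 3D = 1449, so D = 483 kJ/mol.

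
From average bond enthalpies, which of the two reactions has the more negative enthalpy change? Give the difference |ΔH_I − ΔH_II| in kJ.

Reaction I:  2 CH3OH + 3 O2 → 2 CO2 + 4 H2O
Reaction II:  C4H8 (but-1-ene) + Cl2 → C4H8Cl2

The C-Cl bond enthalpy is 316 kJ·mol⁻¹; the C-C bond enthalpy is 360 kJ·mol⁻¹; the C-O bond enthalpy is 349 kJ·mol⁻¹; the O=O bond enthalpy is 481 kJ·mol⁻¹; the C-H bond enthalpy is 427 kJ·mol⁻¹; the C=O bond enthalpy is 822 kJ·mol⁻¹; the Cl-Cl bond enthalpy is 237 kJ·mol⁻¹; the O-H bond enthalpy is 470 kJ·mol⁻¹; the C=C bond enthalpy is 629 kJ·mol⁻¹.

Reaction I:
  Bonds broken (reactants):
    C-H: 6 × 427 = 2562
    C-O: 2 × 349 = 698
    O-H: 2 × 470 = 940
    O=O: 3 × 481 = 1443
    Σ(broken) = 5643 kJ
  Bonds formed (products):
    C=O: 4 × 822 = 3288
    O-H: 8 × 470 = 3760
    Σ(formed) = 7048 kJ
  ΔH_I = 5643 − 7048 = −1405 kJ
Reaction II:
  Bonds broken (reactants):
    C-C: 2 × 360 = 720
    C-H: 8 × 427 = 3416
    C=C: 1 × 629 = 629
    Cl-Cl: 1 × 237 = 237
    Σ(broken) = 5002 kJ
  Bonds formed (products):
    C-C: 3 × 360 = 1080
    C-Cl: 2 × 316 = 632
    C-H: 8 × 427 = 3416
    Σ(formed) = 5128 kJ
  ΔH_II = 5002 − 5128 = −126 kJ
ΔH_I − ΔH_II = −1279 kJ, so reaction I has the more negative ΔH; |ΔH_I − ΔH_II| = 1279 kJ.

Reaction I, by 1279 kJ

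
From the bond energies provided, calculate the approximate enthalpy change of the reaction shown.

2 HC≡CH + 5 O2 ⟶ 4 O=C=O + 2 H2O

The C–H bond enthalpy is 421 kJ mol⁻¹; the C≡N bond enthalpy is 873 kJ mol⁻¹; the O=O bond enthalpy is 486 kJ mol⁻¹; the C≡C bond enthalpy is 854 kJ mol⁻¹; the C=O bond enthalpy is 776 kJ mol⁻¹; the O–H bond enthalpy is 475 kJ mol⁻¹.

Bonds broken (reactants):
  C≡C: 2 × 854 = 1708
  C–H: 4 × 421 = 1684
  O=O: 5 × 486 = 2430
  Σ(broken) = 5822 kJ
Bonds formed (products):
  C=O: 8 × 776 = 6208
  O–H: 4 × 475 = 1900
  Σ(formed) = 8108 kJ
ΔH = Σ(broken) − Σ(formed) = 5822 − 8108 = −2286 kJ

ΔH ≈ −2286 kJ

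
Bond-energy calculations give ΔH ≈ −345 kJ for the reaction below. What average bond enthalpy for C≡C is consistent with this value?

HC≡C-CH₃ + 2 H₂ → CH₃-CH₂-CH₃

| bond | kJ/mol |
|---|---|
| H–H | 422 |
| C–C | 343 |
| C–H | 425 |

Let D be the C≡C bond energy.
Σ(broken) = 1×D + 1×343 + 4×425 + 2×422 = 2887 + D
Σ(formed) = 2×343 + 8×425 = 4086
ΔH = Σ(broken) − Σ(formed) = (2887 + D) − (4086) = −1199 + D
Setting this equal to −345 kJ gives D = 854 kJ/mol.

D(C≡C) ≈ 854 kJ/mol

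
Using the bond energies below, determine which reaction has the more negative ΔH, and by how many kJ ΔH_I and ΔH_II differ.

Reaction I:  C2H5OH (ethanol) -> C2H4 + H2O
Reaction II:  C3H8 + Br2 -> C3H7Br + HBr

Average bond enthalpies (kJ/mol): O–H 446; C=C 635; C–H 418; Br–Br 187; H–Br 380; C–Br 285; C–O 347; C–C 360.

Reaction II, by 104 kJ

Reaction I:
  Bonds broken (reactants):
    C–C: 1 × 360 = 360
    C–H: 5 × 418 = 2090
    C–O: 1 × 347 = 347
    O–H: 1 × 446 = 446
    Σ(broken) = 3243 kJ
  Bonds formed (products):
    C–H: 4 × 418 = 1672
    C=C: 1 × 635 = 635
    O–H: 2 × 446 = 892
    Σ(formed) = 3199 kJ
  ΔH_I = 3243 − 3199 = +44 kJ
Reaction II:
  Bonds broken (reactants):
    Br–Br: 1 × 187 = 187
    C–C: 2 × 360 = 720
    C–H: 8 × 418 = 3344
    Σ(broken) = 4251 kJ
  Bonds formed (products):
    C–Br: 1 × 285 = 285
    C–C: 2 × 360 = 720
    C–H: 7 × 418 = 2926
    H–Br: 1 × 380 = 380
    Σ(formed) = 4311 kJ
  ΔH_II = 4251 − 4311 = −60 kJ
ΔH_I − ΔH_II = +104 kJ, so reaction II has the more negative ΔH; |ΔH_I − ΔH_II| = 104 kJ.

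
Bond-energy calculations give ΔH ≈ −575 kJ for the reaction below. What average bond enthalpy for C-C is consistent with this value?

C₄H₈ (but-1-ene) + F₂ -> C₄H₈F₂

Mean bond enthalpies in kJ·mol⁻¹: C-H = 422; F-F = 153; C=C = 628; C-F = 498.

Let D be the C-C bond energy.
Σ(broken) = 2×D + 8×422 + 1×628 + 1×153 = 4157 + 2D
Σ(formed) = 3×D + 2×498 + 8×422 = 4372 + 3D
ΔH = Σ(broken) − Σ(formed) = (4157 + 2D) − (4372 + 3D) = −215 − D
Setting this equal to −575 kJ gives D = 360 kJ/mol.

D(C-C) ≈ 360 kJ/mol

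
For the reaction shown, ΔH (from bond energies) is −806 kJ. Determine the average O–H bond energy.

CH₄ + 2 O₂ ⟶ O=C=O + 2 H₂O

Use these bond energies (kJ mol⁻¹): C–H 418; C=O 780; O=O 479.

D(O–H) ≈ 469 kJ/mol

Let D be the O–H bond energy.
Σ(broken) = 4×418 + 2×479 = 2630
Σ(formed) = 2×780 + 4×D = 1560 + 4D
ΔH = Σ(broken) − Σ(formed) = (2630) − (1560 + 4D) = +1070 − 4D
Setting this equal to −806 kJ gives 4D = 1876, so D = 469 kJ/mol.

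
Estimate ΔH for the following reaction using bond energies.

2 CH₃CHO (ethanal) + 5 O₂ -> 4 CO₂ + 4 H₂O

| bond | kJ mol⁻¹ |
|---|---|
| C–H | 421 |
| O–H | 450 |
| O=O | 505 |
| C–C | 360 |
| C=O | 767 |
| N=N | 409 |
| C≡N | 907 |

Bonds broken (reactants):
  C–C: 2 × 360 = 720
  C–H: 8 × 421 = 3368
  C=O: 2 × 767 = 1534
  O=O: 5 × 505 = 2525
  Σ(broken) = 8147 kJ
Bonds formed (products):
  C=O: 8 × 767 = 6136
  O–H: 8 × 450 = 3600
  Σ(formed) = 9736 kJ
ΔH = Σ(broken) − Σ(formed) = 8147 − 9736 = −1589 kJ

ΔH ≈ −1589 kJ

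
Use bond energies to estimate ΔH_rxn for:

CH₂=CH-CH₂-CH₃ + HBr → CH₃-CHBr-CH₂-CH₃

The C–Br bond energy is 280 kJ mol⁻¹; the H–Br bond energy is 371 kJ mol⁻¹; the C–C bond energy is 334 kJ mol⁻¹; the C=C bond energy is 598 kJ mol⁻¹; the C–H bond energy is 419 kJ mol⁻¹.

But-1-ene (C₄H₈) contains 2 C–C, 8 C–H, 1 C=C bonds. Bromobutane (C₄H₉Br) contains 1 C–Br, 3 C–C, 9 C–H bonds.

Bonds broken (reactants):
  C–C: 2 × 334 = 668
  C–H: 8 × 419 = 3352
  C=C: 1 × 598 = 598
  H–Br: 1 × 371 = 371
  Σ(broken) = 4989 kJ
Bonds formed (products):
  C–Br: 1 × 280 = 280
  C–C: 3 × 334 = 1002
  C–H: 9 × 419 = 3771
  Σ(formed) = 5053 kJ
ΔH = Σ(broken) − Σ(formed) = 4989 − 5053 = −64 kJ

ΔH ≈ −64 kJ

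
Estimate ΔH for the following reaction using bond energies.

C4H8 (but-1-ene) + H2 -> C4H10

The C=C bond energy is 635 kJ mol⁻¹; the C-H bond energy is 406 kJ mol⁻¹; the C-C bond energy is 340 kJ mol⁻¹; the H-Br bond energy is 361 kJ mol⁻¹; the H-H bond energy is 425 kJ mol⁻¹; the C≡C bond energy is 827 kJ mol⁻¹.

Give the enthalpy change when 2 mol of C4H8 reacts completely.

Bonds broken (reactants):
  C-C: 2 × 340 = 680
  C-H: 8 × 406 = 3248
  C=C: 1 × 635 = 635
  H-H: 1 × 425 = 425
  Σ(broken) = 4988 kJ
Bonds formed (products):
  C-C: 3 × 340 = 1020
  C-H: 10 × 406 = 4060
  Σ(formed) = 5080 kJ
ΔH = Σ(broken) − Σ(formed) = 4988 − 5080 = −92 kJ
For 2× the reaction as written: 2 × (−92) = −184 kJ

ΔH = −184 kJ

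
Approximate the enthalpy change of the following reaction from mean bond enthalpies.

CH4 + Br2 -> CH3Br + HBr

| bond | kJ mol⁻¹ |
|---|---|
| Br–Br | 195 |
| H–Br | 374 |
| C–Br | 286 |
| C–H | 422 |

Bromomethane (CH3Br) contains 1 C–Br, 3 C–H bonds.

ΔH ≈ −43 kJ

Bonds broken (reactants):
  Br–Br: 1 × 195 = 195
  C–H: 4 × 422 = 1688
  Σ(broken) = 1883 kJ
Bonds formed (products):
  C–Br: 1 × 286 = 286
  C–H: 3 × 422 = 1266
  H–Br: 1 × 374 = 374
  Σ(formed) = 1926 kJ
ΔH = Σ(broken) − Σ(formed) = 1883 − 1926 = −43 kJ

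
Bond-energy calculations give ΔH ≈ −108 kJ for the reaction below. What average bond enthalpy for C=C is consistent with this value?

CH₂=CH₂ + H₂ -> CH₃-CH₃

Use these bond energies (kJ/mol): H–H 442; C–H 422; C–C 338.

Let D be the C=C bond energy.
Σ(broken) = 4×422 + 1×D + 1×442 = 2130 + D
Σ(formed) = 1×338 + 6×422 = 2870
ΔH = Σ(broken) − Σ(formed) = (2130 + D) − (2870) = −740 + D
Setting this equal to −108 kJ gives D = 632 kJ/mol.

D(C=C) ≈ 632 kJ/mol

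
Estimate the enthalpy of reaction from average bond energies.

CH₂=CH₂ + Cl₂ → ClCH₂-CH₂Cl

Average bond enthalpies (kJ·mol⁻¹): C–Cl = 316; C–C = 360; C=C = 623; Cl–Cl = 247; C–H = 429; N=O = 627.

ΔH ≈ −122 kJ

Bonds broken (reactants):
  C–H: 4 × 429 = 1716
  C=C: 1 × 623 = 623
  Cl–Cl: 1 × 247 = 247
  Σ(broken) = 2586 kJ
Bonds formed (products):
  C–C: 1 × 360 = 360
  C–Cl: 2 × 316 = 632
  C–H: 4 × 429 = 1716
  Σ(formed) = 2708 kJ
ΔH = Σ(broken) − Σ(formed) = 2586 − 2708 = −122 kJ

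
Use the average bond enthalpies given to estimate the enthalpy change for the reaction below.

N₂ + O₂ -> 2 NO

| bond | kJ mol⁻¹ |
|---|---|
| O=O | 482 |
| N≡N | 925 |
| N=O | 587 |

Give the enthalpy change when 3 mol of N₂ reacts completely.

Bonds broken (reactants):
  N≡N: 1 × 925 = 925
  O=O: 1 × 482 = 482
  Σ(broken) = 1407 kJ
Bonds formed (products):
  N=O: 2 × 587 = 1174
  Σ(formed) = 1174 kJ
ΔH = Σ(broken) − Σ(formed) = 1407 − 1174 = +233 kJ
For 3× the reaction as written: 3 × (+233) = +699 kJ

ΔH = +699 kJ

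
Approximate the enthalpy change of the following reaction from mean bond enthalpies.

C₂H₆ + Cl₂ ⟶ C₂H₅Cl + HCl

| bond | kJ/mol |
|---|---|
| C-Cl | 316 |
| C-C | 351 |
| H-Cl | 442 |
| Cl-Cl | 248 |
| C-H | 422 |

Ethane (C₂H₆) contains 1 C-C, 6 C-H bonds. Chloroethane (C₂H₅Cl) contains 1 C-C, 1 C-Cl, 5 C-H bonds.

ΔH ≈ −88 kJ

Bonds broken (reactants):
  C-C: 1 × 351 = 351
  C-H: 6 × 422 = 2532
  Cl-Cl: 1 × 248 = 248
  Σ(broken) = 3131 kJ
Bonds formed (products):
  C-C: 1 × 351 = 351
  C-Cl: 1 × 316 = 316
  C-H: 5 × 422 = 2110
  H-Cl: 1 × 442 = 442
  Σ(formed) = 3219 kJ
ΔH = Σ(broken) − Σ(formed) = 3131 − 3219 = −88 kJ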